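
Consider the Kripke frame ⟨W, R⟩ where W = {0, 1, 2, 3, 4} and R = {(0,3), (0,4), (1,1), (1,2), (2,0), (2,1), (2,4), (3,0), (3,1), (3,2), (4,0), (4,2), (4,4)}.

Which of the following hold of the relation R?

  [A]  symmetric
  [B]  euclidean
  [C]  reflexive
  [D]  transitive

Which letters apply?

none

(A) not symmetric: 2 R 0 but not 0 R 2.
(B) not euclidean: 0 R 3 and 0 R 4 but not 3 R 4.
(C) not reflexive: not 0 R 0.
(D) not transitive: 0 R 3 and 3 R 0 but not 0 R 0.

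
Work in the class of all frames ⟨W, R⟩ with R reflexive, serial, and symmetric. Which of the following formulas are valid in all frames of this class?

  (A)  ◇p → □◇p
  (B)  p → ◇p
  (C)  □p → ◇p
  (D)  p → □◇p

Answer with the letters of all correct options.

B, C, D

(A) axiom 5: valid iff R is euclidean. Such an R need not be euclidean — not valid.
(B) p → ◇p is the dual of axiom T, which corresponds to reflexivity. Every such R is reflexive — valid.
(C) □p → ◇p (axiom D) characterises the serial frames. Every such R is serial — valid.
(D) p → □◇p is axiom B, which corresponds to symmetry. Every such R is symmetric — valid.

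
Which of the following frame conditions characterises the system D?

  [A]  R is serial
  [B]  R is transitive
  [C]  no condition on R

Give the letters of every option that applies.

A

(A) D is sound and complete for exactly this class.
(B) this class determines K4, not D.
(C) this class determines K, not D.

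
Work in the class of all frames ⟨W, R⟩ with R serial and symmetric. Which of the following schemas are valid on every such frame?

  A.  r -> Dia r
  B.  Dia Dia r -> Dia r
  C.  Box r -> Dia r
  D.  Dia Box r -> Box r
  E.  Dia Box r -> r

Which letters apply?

(A) r -> Dia r (the dual of axiom T) characterises the reflexive frames. Such an R need not be reflexive — not valid.
(B) Dia Dia r -> Dia r is the dual of axiom 4; it is valid on a frame exactly when R is transitive. Such an R need not be transitive, so not valid.
(C) Box r -> Dia r (axiom D) characterises the serial frames. Every such R is serial — valid.
(D) Dia Box r -> Box r is the dual of axiom 5, which corresponds to the euclidean property. Such an R need not be euclidean — not valid.
(E) Dia Box r -> r is the dual of axiom B, which corresponds to symmetry. Every such R is symmetric — valid.

C, E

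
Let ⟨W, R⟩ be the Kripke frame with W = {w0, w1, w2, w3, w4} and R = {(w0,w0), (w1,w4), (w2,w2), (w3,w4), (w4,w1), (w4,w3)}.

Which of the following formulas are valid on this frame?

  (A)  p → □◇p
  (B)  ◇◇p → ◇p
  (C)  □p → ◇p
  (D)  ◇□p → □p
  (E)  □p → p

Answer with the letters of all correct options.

A, C

R is not reflexive: not w1 R w1.
R is symmetric: every R-edge is matched by its reverse.
R is not transitive: w1 R w4 and w4 R w1 but not w1 R w1.
R is not euclidean: w4 R w1 and w4 R w3 but not w1 R w3.
R is serial: every world has an R-successor.
(A) p → □◇p is axiom B, which corresponds to symmetry. R is symmetric — valid.
(B) ◇◇p → ◇p is the dual of axiom 4, which corresponds to transitivity. R is not transitive — not valid.
(C) □p → ◇p is axiom D, which corresponds to seriality. R is serial — valid.
(D) ◇□p → □p (the dual of axiom 5) characterises the euclidean frames. R is not euclidean — not valid.
(E) □p → p is axiom T; it is valid on a frame exactly when R is reflexive. R is not reflexive, so not valid.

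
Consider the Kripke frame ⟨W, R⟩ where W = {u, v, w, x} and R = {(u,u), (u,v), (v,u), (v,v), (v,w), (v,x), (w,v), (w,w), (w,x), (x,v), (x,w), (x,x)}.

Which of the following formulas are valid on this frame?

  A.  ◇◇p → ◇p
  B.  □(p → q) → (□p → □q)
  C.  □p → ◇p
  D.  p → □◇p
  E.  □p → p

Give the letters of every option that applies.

R is reflexive: each world relates to itself.
R is symmetric: every R-edge is matched by its reverse.
R is not transitive: u R v and v R w but not u R w.
R is serial: every world has an R-successor.
(A) the dual of axiom 4: valid iff R is transitive. R is not transitive — not valid.
(B) □(p → q) → (□p → □q) is the K axiom; it holds on all frames — valid.
(C) □p → ◇p is axiom D, which corresponds to seriality. R is serial — valid.
(D) p → □◇p is axiom B, which corresponds to symmetry. R is symmetric — valid.
(E) □p → p (axiom T) characterises the reflexive frames. R is reflexive — valid.

B, C, D, E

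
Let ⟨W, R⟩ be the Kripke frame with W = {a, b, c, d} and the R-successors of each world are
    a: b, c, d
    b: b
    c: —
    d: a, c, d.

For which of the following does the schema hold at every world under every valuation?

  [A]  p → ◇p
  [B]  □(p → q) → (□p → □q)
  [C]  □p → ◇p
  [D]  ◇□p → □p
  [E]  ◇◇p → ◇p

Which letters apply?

B

R is not reflexive: not a R a.
R is not transitive: a R d and d R a but not a R a.
R is not euclidean: a R b and a R c but not b R c.
R is not serial: c has no R-successor.
(A) the dual of axiom T: valid iff R is reflexive. R is not reflexive — not valid.
(B) □(p → q) → (□p → □q) is the K axiom; it holds on all frames — valid.
(C) □p → ◇p (axiom D) characterises the serial frames. R is not serial — not valid.
(D) ◇□p → □p (the dual of axiom 5) characterises the euclidean frames. R is not euclidean — not valid.
(E) the dual of axiom 4: valid iff R is transitive. R is not transitive — not valid.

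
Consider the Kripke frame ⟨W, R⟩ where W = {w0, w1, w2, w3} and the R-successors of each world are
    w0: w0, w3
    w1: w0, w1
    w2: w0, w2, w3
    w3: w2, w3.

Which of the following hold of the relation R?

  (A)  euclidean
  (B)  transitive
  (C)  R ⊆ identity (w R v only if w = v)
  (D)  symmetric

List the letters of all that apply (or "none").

none

(A) not euclidean: w0 R w3 and w0 R w0 but not w3 R w0.
(B) not transitive: w0 R w3 and w3 R w2 but not w0 R w2.
(C) not ⊆ identity: w0 R w3 with w0 ≠ w3.
(D) not symmetric: w0 R w3 but not w3 R w0.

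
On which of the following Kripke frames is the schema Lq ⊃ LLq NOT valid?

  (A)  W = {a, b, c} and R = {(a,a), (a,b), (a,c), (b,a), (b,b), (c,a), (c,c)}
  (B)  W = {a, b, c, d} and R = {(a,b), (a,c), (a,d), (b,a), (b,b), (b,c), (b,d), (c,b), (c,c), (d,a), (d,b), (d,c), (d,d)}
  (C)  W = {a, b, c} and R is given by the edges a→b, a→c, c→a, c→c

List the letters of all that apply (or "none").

A, B, C

The schema Lq ⊃ LLq is axiom 4; it is valid on a frame iff R is transitive.
(A) R is not transitive (b R a and a R c but not b R c), so the schema fails here.
(B) R is not transitive (a R b and b R a but not a R a), so the schema fails here.
(C) R is not transitive (a R c and c R a but not a R a), so the schema fails here.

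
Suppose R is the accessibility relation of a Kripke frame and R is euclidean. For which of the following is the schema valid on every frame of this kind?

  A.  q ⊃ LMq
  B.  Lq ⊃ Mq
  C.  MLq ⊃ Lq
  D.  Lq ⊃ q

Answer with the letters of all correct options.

(A) q ⊃ LMq (axiom B) characterises the symmetric frames. Such an R need not be symmetric — not valid.
(B) axiom D: valid iff R is serial. Such an R need not be serial — not valid.
(C) MLq ⊃ Lq is the dual of axiom 5; it is valid on a frame exactly when R is euclidean. Every such R is euclidean, so valid.
(D) Lq ⊃ q (axiom T) characterises the reflexive frames. Such an R need not be reflexive — not valid.

C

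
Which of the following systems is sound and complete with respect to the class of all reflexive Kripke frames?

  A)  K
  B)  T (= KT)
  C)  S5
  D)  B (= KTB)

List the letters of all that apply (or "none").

B

(A) K is determined by the class of arbitrary frames.
(B) T (= KT) is determined by exactly this class.
(C) S5 is determined by the class of reflexive, symmetric, and transitive frames.
(D) B (= KTB) is determined by the class of reflexive and symmetric frames.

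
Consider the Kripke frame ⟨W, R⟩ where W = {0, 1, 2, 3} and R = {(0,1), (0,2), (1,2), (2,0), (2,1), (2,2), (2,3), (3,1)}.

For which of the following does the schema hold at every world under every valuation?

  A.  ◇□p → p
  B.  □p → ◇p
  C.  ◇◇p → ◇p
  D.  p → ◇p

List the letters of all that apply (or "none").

R is not reflexive: not 0 R 0.
R is not symmetric: 0 R 1 but not 1 R 0.
R is not transitive: 0 R 2 and 2 R 0 but not 0 R 0.
R is serial: every world has an R-successor.
(A) the dual of axiom B: valid iff R is symmetric. R is not symmetric — not valid.
(B) axiom D: valid iff R is serial. R is serial — valid.
(C) the dual of axiom 4: valid iff R is transitive. R is not transitive — not valid.
(D) p → ◇p is the dual of axiom T; it is valid on a frame exactly when R is reflexive. R is not reflexive, so not valid.

B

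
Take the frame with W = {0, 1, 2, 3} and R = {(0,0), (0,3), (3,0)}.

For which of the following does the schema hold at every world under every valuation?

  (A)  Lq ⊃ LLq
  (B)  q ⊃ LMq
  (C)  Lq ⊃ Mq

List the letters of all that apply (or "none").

R is symmetric: every R-edge is matched by its reverse.
R is not transitive: 3 R 0 and 0 R 3 but not 3 R 3.
R is not serial: 1 has no R-successor.
(A) Lq ⊃ LLq is axiom 4; it is valid on a frame exactly when R is transitive. R is not transitive, so not valid.
(B) axiom B: valid iff R is symmetric. R is symmetric — valid.
(C) Lq ⊃ Mq (axiom D) characterises the serial frames. R is not serial — not valid.

B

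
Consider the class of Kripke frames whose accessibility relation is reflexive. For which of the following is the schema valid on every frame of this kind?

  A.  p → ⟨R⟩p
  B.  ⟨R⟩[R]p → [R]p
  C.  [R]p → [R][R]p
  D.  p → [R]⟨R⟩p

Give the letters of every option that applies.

A reflexive relation is serial.
(A) the dual of axiom T: valid iff R is reflexive. Every such R is reflexive — valid.
(B) the dual of axiom 5: valid iff R is euclidean. Such an R need not be euclidean — not valid.
(C) [R]p → [R][R]p (axiom 4) characterises the transitive frames. Such an R need not be transitive — not valid.
(D) p → [R]⟨R⟩p (axiom B) characterises the symmetric frames. Such an R need not be symmetric — not valid.

A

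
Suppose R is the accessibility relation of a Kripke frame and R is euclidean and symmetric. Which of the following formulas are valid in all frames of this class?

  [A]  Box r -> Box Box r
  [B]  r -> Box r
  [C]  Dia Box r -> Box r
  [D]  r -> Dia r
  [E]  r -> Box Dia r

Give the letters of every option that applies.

A symmetric euclidean relation is transitive (uRv and vRw give vRu by symmetry, then uRw by the euclidean condition, applied at v).
(A) Box r -> Box Box r is axiom 4; it is valid on a frame exactly when R is transitive. Every such R is transitive, so valid.
(B) r -> Box r (equivalent to ◇p→p) corresponds to R being a subset of the identity. Such an R need not be a subset of the identity, so not valid.
(C) Dia Box r -> Box r is the dual of axiom 5; it is valid on a frame exactly when R is euclidean. Every such R is euclidean, so valid.
(D) r -> Dia r is the dual of axiom T; it is valid on a frame exactly when R is reflexive. Such an R need not be reflexive, so not valid.
(E) r -> Box Dia r is axiom B; it is valid on a frame exactly when R is symmetric. Every such R is symmetric, so valid.

A, C, E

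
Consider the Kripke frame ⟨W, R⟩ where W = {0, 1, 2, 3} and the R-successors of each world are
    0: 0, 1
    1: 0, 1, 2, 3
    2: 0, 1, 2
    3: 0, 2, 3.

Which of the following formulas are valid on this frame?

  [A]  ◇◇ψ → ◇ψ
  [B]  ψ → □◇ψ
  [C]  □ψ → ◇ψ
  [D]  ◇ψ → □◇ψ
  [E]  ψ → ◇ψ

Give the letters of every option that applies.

C, E

R is reflexive: each world relates to itself.
R is not symmetric: 1 R 3 but not 3 R 1.
R is not transitive: 0 R 1 and 1 R 2 but not 0 R 2.
R is not euclidean: 1 R 0 and 1 R 2 but not 0 R 2.
R is serial: every world has an R-successor.
(A) ◇◇ψ → ◇ψ (the dual of axiom 4) characterises the transitive frames. R is not transitive — not valid.
(B) ψ → □◇ψ (axiom B) characterises the symmetric frames. R is not symmetric — not valid.
(C) □ψ → ◇ψ is axiom D, which corresponds to seriality. R is serial — valid.
(D) ◇ψ → □◇ψ is axiom 5; it is valid on a frame exactly when R is euclidean. R is not euclidean, so not valid.
(E) ψ → ◇ψ is the dual of axiom T, which corresponds to reflexivity. R is reflexive — valid.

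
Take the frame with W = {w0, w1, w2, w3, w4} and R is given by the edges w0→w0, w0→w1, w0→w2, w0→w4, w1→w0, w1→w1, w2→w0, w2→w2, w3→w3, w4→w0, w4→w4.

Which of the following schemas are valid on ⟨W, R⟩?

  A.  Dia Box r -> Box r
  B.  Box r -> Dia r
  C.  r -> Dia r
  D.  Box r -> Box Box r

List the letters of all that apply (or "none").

R is reflexive: each world relates to itself.
R is not transitive: w1 R w0 and w0 R w2 but not w1 R w2.
R is not euclidean: w0 R w1 and w0 R w2 but not w1 R w2.
R is serial: every world has an R-successor.
(A) Dia Box r -> Box r is the dual of axiom 5, which corresponds to the euclidean property. R is not euclidean — not valid.
(B) Box r -> Dia r is axiom D, which corresponds to seriality. R is serial — valid.
(C) r -> Dia r (the dual of axiom T) characterises the reflexive frames. R is reflexive — valid.
(D) Box r -> Box Box r is axiom 4, which corresponds to transitivity. R is not transitive — not valid.

B, C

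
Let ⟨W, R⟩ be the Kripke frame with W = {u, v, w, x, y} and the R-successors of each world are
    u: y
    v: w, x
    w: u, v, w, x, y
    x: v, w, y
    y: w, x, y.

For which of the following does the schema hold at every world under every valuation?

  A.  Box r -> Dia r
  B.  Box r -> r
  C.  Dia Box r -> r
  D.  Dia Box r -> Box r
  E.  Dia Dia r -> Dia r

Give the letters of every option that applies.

R is not reflexive: not u R u.
R is not symmetric: u R y but not y R u.
R is not transitive: u R y and y R w but not u R w.
R is not euclidean: w R u and w R v but not u R v.
R is serial: every world has an R-successor.
(A) Box r -> Dia r is axiom D, which corresponds to seriality. R is serial — valid.
(B) Box r -> r is axiom T; it is valid on a frame exactly when R is reflexive. R is not reflexive, so not valid.
(C) Dia Box r -> r is the dual of axiom B, which corresponds to symmetry. R is not symmetric — not valid.
(D) the dual of axiom 5: valid iff R is euclidean. R is not euclidean — not valid.
(E) the dual of axiom 4: valid iff R is transitive. R is not transitive — not valid.

A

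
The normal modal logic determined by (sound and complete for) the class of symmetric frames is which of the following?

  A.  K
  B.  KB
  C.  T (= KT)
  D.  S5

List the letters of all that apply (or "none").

(A) K is determined by the class of arbitrary frames.
(B) KB is determined by exactly this class.
(C) T (= KT) is determined by the class of reflexive frames.
(D) S5 is determined by the class of reflexive, symmetric, and transitive frames.

B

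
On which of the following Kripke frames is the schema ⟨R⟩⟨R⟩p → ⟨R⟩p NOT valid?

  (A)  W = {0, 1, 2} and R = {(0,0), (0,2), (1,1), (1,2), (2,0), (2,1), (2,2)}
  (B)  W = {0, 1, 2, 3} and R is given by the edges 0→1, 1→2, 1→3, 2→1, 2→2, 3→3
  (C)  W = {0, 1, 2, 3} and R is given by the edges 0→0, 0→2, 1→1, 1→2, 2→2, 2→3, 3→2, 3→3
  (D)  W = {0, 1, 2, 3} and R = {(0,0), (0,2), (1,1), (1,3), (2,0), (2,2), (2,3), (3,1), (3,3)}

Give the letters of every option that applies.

The schema ⟨R⟩⟨R⟩p → ⟨R⟩p is the dual of axiom 4; it is valid on a frame iff R is transitive.
(A) R is not transitive (0 R 2 and 2 R 1 but not 0 R 1), so the schema fails here.
(B) R is not transitive (0 R 1 and 1 R 2 but not 0 R 2), so the schema fails here.
(C) R is not transitive (0 R 2 and 2 R 3 but not 0 R 3), so the schema fails here.
(D) R is not transitive (0 R 2 and 2 R 3 but not 0 R 3), so the schema fails here.

A, B, C, D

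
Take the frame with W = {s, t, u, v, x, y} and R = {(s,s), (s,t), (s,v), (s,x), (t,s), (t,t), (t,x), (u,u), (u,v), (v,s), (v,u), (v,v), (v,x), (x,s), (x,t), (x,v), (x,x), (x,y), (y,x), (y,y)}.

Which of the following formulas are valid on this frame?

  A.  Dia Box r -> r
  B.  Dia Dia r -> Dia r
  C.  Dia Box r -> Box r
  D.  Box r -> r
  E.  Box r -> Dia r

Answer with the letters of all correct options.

A, D, E

R is reflexive: each world relates to itself.
R is symmetric: every R-edge is matched by its reverse.
R is not transitive: s R v and v R u but not s R u.
R is not euclidean: s R t and s R v but not t R v.
R is serial: every world has an R-successor.
(A) Dia Box r -> r is the dual of axiom B, which corresponds to symmetry. R is symmetric — valid.
(B) Dia Dia r -> Dia r is the dual of axiom 4, which corresponds to transitivity. R is not transitive — not valid.
(C) Dia Box r -> Box r is the dual of axiom 5; it is valid on a frame exactly when R is euclidean. R is not euclidean, so not valid.
(D) Box r -> r (axiom T) characterises the reflexive frames. R is reflexive — valid.
(E) Box r -> Dia r is axiom D; it is valid on a frame exactly when R is serial. R is serial, so valid.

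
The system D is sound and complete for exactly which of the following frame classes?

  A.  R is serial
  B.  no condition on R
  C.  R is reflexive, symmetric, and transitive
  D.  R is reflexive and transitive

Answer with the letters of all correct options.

A

(A) D is sound and complete for exactly this class.
(B) this class determines K, not D.
(C) this class determines S5, not D.
(D) this class determines S4, not D.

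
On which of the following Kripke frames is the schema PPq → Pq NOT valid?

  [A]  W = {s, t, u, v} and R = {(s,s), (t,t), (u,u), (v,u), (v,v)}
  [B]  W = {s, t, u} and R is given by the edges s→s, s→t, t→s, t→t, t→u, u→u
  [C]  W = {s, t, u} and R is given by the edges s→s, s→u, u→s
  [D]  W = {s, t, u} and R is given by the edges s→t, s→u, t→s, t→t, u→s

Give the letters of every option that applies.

B, C, D

The schema PPq → Pq is the dual of axiom 4; it is valid on a frame iff R is transitive.
(A) R is transitive (R is closed under composition), so the schema is valid here.
(B) R is not transitive (s R t and t R u but not s R u), so the schema fails here.
(C) R is not transitive (u R s and s R u but not u R u), so the schema fails here.
(D) R is not transitive (s R t and t R s but not s R s), so the schema fails here.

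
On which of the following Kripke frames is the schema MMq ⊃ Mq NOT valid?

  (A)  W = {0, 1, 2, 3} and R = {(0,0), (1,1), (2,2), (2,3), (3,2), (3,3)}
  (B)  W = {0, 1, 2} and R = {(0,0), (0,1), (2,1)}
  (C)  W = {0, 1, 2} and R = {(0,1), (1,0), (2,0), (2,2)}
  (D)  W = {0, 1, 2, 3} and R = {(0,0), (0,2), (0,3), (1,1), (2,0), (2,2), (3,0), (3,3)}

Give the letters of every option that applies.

C, D

The schema MMq ⊃ Mq is the dual of axiom 4; it is valid on a frame iff R is transitive.
(A) R is transitive (R is closed under composition), so the schema is valid here.
(B) R is transitive (R is closed under composition), so the schema is valid here.
(C) R is not transitive (0 R 1 and 1 R 0 but not 0 R 0), so the schema fails here.
(D) R is not transitive (2 R 0 and 0 R 3 but not 2 R 3), so the schema fails here.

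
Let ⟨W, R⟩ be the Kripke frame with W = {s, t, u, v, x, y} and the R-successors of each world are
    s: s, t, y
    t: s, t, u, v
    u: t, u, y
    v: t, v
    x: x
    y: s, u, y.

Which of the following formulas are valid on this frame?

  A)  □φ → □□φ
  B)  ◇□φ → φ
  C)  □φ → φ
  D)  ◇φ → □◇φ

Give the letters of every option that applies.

R is reflexive: each world relates to itself.
R is symmetric: every R-edge is matched by its reverse.
R is not transitive: s R t and t R u but not s R u.
R is not euclidean: s R t and s R y but not t R y.
(A) axiom 4: valid iff R is transitive. R is not transitive — not valid.
(B) ◇□φ → φ is the dual of axiom B, which corresponds to symmetry. R is symmetric — valid.
(C) □φ → φ is axiom T, which corresponds to reflexivity. R is reflexive — valid.
(D) ◇φ → □◇φ is axiom 5; it is valid on a frame exactly when R is euclidean. R is not euclidean, so not valid.

B, C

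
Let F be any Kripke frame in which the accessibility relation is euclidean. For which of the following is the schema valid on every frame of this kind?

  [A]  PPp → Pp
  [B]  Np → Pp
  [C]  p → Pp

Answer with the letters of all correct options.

(A) the dual of axiom 4: valid iff R is transitive. Such an R need not be transitive — not valid.
(B) Np → Pp is axiom D; it is valid on a frame exactly when R is serial. Such an R need not be serial, so not valid.
(C) p → Pp is the dual of axiom T; it is valid on a frame exactly when R is reflexive. Such an R need not be reflexive, so not valid.

none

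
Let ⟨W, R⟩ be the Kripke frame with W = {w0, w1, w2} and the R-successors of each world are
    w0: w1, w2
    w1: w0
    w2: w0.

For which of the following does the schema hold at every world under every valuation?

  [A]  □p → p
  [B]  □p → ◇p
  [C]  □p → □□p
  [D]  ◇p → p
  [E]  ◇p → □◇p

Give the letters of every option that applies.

B

R is not reflexive: not w0 R w0.
R is not transitive: w0 R w1 and w1 R w0 but not w0 R w0.
R is not euclidean: w0 R w1 and w0 R w2 but not w1 R w2.
R is serial: every world has an R-successor.
R is not a subset of the identity: w0 R w1 with w0 ≠ w1.
(A) □p → p (axiom T) characterises the reflexive frames. R is not reflexive — not valid.
(B) □p → ◇p is axiom D; it is valid on a frame exactly when R is serial. R is serial, so valid.
(C) axiom 4: valid iff R is transitive. R is not transitive — not valid.
(D) ◇p → p is the converse of T; it holds exactly when R ⊆ identity. Here R ⊄ identity — not valid.
(E) ◇p → □◇p (axiom 5) characterises the euclidean frames. R is not euclidean — not valid.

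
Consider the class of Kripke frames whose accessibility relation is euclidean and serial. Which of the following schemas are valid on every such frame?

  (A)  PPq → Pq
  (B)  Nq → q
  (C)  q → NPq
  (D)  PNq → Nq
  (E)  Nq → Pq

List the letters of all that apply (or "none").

(A) the dual of axiom 4: valid iff R is transitive. Such an R need not be transitive — not valid.
(B) Nq → q (axiom T) characterises the reflexive frames. Such an R need not be reflexive — not valid.
(C) q → NPq is axiom B, which corresponds to symmetry. Such an R need not be symmetric — not valid.
(D) the dual of axiom 5: valid iff R is euclidean. Every such R is euclidean — valid.
(E) Nq → Pq is axiom D, which corresponds to seriality. Every such R is serial — valid.

D, E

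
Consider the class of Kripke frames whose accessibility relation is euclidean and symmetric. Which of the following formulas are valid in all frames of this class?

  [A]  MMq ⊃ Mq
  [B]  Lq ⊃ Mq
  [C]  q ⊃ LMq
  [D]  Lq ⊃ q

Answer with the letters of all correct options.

A symmetric euclidean relation is transitive (uRv and vRw give vRu by symmetry, then uRw by the euclidean condition, applied at v).
(A) MMq ⊃ Mq is the dual of axiom 4, which corresponds to transitivity. Every such R is transitive — valid.
(B) Lq ⊃ Mq (axiom D) characterises the serial frames. Such an R need not be serial — not valid.
(C) q ⊃ LMq is axiom B, which corresponds to symmetry. Every such R is symmetric — valid.
(D) Lq ⊃ q (axiom T) characterises the reflexive frames. Such an R need not be reflexive — not valid.

A, C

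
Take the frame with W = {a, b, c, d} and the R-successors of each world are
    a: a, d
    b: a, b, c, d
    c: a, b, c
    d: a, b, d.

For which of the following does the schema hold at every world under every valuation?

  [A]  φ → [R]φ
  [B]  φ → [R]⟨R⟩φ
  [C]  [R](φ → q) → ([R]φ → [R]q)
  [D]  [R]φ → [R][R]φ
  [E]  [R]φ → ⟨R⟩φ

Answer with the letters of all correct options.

R is not symmetric: b R a but not a R b.
R is not transitive: a R d and d R b but not a R b.
R is serial: every world has an R-successor.
R is not a subset of the identity: a R d with a ≠ d.
(A) φ → [R]φ (equivalent to ◇p→p) corresponds to R being a subset of the identity. Here R ⊄ identity, so not valid.
(B) φ → [R]⟨R⟩φ is axiom B; it is valid on a frame exactly when R is symmetric. R is not symmetric, so not valid.
(C) this is just K, valid on every normal frame.
(D) [R]φ → [R][R]φ (axiom 4) characterises the transitive frames. R is not transitive — not valid.
(E) [R]φ → ⟨R⟩φ (axiom D) characterises the serial frames. R is serial — valid.

C, E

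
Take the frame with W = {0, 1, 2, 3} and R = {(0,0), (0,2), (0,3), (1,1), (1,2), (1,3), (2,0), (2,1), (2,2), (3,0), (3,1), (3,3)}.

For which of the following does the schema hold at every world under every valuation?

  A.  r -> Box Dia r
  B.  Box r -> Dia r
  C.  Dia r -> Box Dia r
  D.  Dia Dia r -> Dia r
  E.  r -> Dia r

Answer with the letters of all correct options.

A, B, E

R is reflexive: each world relates to itself.
R is symmetric: every R-edge is matched by its reverse.
R is not transitive: 0 R 2 and 2 R 1 but not 0 R 1.
R is not euclidean: 0 R 2 and 0 R 3 but not 2 R 3.
R is serial: every world has an R-successor.
(A) axiom B: valid iff R is symmetric. R is symmetric — valid.
(B) Box r -> Dia r (axiom D) characterises the serial frames. R is serial — valid.
(C) Dia r -> Box Dia r is axiom 5; it is valid on a frame exactly when R is euclidean. R is not euclidean, so not valid.
(D) Dia Dia r -> Dia r (the dual of axiom 4) characterises the transitive frames. R is not transitive — not valid.
(E) r -> Dia r (the dual of axiom T) characterises the reflexive frames. R is reflexive — valid.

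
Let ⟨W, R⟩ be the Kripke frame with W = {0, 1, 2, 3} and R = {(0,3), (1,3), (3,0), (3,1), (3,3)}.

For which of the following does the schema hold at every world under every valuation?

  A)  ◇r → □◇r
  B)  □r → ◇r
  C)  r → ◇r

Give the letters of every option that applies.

none

R is not reflexive: not 0 R 0.
R is not euclidean: 3 R 0 and 3 R 1 but not 0 R 1.
R is not serial: 2 has no R-successor.
(A) ◇r → □◇r is axiom 5, which corresponds to the euclidean property. R is not euclidean — not valid.
(B) axiom D: valid iff R is serial. R is not serial — not valid.
(C) r → ◇r (the dual of axiom T) characterises the reflexive frames. R is not reflexive — not valid.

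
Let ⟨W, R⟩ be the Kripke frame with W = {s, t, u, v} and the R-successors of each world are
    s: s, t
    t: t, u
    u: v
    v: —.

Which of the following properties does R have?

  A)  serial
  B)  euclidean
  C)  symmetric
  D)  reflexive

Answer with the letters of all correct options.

none

(A) not serial: v has no R-successor.
(B) not euclidean: s R t and s R s but not t R s.
(C) not symmetric: s R t but not t R s.
(D) not reflexive: not u R u.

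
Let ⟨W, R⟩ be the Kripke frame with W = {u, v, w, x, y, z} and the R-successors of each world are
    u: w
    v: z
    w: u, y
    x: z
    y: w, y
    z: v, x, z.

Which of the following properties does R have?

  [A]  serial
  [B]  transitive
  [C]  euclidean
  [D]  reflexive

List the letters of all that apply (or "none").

A

(A) serial: every world has an R-successor.
(B) not transitive: u R w and w R u but not u R u.
(C) not euclidean: w R u and w R y but not u R y.
(D) not reflexive: not u R u.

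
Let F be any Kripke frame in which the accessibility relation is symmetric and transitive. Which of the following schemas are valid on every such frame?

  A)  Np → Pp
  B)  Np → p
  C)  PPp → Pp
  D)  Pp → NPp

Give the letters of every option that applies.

C, D

A symmetric transitive relation is euclidean (uRv and uRw give vRu by symmetry, then vRw by transitivity).
(A) axiom D: valid iff R is serial. Such an R need not be serial — not valid.
(B) axiom T: valid iff R is reflexive. Such an R need not be reflexive — not valid.
(C) the dual of axiom 4: valid iff R is transitive. Every such R is transitive — valid.
(D) Pp → NPp is axiom 5; it is valid on a frame exactly when R is euclidean. Every such R is euclidean, so valid.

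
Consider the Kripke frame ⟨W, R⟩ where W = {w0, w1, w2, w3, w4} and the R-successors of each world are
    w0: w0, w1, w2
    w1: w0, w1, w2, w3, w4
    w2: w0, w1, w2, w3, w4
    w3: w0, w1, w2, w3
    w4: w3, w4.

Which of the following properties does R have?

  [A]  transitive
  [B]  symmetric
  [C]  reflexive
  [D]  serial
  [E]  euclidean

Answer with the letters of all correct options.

(A) not transitive: w0 R w1 and w1 R w3 but not w0 R w3.
(B) not symmetric: w1 R w4 but not w4 R w1.
(C) reflexive: each world relates to itself.
(D) serial: every world has an R-successor.
(E) not euclidean: w1 R w0 and w1 R w3 but not w0 R w3.

C, D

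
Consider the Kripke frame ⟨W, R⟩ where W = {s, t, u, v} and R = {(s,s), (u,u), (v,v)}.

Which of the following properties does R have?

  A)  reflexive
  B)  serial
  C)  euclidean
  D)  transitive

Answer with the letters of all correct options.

(A) not reflexive: not t R t.
(B) not serial: t has no R-successor.
(C) euclidean: any two R-successors of the same world are R-related.
(D) transitive: R is closed under composition.

C, D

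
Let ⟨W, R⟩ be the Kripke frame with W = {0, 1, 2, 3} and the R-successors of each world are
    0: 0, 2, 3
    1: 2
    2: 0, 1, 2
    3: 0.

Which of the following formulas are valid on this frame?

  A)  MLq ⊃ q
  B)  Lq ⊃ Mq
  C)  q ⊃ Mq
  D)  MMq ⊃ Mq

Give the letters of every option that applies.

R is not reflexive: not 1 R 1.
R is symmetric: every R-edge is matched by its reverse.
R is not transitive: 0 R 2 and 2 R 1 but not 0 R 1.
R is serial: every world has an R-successor.
(A) MLq ⊃ q (the dual of axiom B) characterises the symmetric frames. R is symmetric — valid.
(B) Lq ⊃ Mq is axiom D, which corresponds to seriality. R is serial — valid.
(C) q ⊃ Mq is the dual of axiom T; it is valid on a frame exactly when R is reflexive. R is not reflexive, so not valid.
(D) MMq ⊃ Mq (the dual of axiom 4) characterises the transitive frames. R is not transitive — not valid.

A, B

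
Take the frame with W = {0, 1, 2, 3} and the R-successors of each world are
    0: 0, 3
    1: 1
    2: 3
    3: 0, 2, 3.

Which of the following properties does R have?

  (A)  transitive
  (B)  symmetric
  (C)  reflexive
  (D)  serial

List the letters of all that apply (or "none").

(A) not transitive: 0 R 3 and 3 R 2 but not 0 R 2.
(B) symmetric: every R-edge is matched by its reverse.
(C) not reflexive: not 2 R 2.
(D) serial: every world has an R-successor.

B, D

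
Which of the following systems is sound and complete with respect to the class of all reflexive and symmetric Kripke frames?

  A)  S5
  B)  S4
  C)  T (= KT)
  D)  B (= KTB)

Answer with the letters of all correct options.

D

(A) S5 is determined by the class of reflexive, symmetric, and transitive frames.
(B) S4 is determined by the class of reflexive and transitive frames.
(C) T (= KT) is determined by the class of reflexive frames.
(D) B (= KTB) is determined by exactly this class.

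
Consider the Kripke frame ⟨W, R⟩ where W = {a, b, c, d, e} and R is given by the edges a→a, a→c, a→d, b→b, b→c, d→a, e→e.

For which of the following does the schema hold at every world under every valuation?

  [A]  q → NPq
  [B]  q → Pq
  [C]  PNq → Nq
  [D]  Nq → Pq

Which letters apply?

none

R is not reflexive: not c R c.
R is not symmetric: a R c but not c R a.
R is not euclidean: a R c and a R a but not c R a.
R is not serial: c has no R-successor.
(A) q → NPq (axiom B) characterises the symmetric frames. R is not symmetric — not valid.
(B) q → Pq (the dual of axiom T) characterises the reflexive frames. R is not reflexive — not valid.
(C) PNq → Nq (the dual of axiom 5) characterises the euclidean frames. R is not euclidean — not valid.
(D) Nq → Pq (axiom D) characterises the serial frames. R is not serial — not valid.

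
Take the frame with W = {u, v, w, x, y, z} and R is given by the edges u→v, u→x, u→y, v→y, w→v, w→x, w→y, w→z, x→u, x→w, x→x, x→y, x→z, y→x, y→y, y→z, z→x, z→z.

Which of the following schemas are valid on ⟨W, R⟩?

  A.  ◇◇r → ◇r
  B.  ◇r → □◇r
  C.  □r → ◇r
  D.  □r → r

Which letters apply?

R is not reflexive: not u R u.
R is not transitive: u R x and x R u but not u R u.
R is not euclidean: u R v and u R x but not v R x.
R is serial: every world has an R-successor.
(A) the dual of axiom 4: valid iff R is transitive. R is not transitive — not valid.
(B) axiom 5: valid iff R is euclidean. R is not euclidean — not valid.
(C) □r → ◇r is axiom D, which corresponds to seriality. R is serial — valid.
(D) □r → r (axiom T) characterises the reflexive frames. R is not reflexive — not valid.

C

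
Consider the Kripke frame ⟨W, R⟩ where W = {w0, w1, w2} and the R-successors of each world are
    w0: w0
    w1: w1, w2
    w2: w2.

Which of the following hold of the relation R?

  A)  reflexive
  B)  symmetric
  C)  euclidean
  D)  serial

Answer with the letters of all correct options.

A, D

(A) reflexive: each world relates to itself.
(B) not symmetric: w1 R w2 but not w2 R w1.
(C) not euclidean: w1 R w2 and w1 R w1 but not w2 R w1.
(D) serial: every world has an R-successor.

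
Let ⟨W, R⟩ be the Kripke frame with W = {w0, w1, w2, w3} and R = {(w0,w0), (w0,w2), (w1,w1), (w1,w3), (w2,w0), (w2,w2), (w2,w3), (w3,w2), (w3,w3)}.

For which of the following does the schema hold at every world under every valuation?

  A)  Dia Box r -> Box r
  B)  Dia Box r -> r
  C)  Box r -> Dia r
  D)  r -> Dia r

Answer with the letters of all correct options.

C, D

R is reflexive: each world relates to itself.
R is not symmetric: w1 R w3 but not w3 R w1.
R is not euclidean: w1 R w3 and w1 R w1 but not w3 R w1.
R is serial: every world has an R-successor.
(A) Dia Box r -> Box r is the dual of axiom 5, which corresponds to the euclidean property. R is not euclidean — not valid.
(B) the dual of axiom B: valid iff R is symmetric. R is not symmetric — not valid.
(C) Box r -> Dia r is axiom D; it is valid on a frame exactly when R is serial. R is serial, so valid.
(D) r -> Dia r (the dual of axiom T) characterises the reflexive frames. R is reflexive — valid.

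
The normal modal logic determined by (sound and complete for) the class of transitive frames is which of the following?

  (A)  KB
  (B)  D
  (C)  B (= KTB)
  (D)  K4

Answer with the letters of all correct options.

D

(A) KB is determined by the class of symmetric frames.
(B) D is determined by the class of serial frames.
(C) B (= KTB) is determined by the class of reflexive and symmetric frames.
(D) K4 is determined by exactly this class.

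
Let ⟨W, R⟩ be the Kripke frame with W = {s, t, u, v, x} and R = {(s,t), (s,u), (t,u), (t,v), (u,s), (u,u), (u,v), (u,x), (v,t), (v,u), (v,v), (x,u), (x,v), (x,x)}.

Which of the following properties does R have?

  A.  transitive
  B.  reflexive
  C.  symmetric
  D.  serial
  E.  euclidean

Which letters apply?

(A) not transitive: s R t and t R v but not s R v.
(B) not reflexive: not s R s.
(C) not symmetric: s R t but not t R s.
(D) serial: every world has an R-successor.
(E) not euclidean: s R u and s R t but not u R t.

D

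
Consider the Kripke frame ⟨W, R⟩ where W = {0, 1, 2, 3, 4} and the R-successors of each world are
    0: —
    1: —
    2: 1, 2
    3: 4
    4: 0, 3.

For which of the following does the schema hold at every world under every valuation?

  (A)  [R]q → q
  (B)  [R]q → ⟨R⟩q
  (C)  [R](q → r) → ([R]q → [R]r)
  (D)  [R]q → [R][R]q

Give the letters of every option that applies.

R is not reflexive: not 0 R 0.
R is not transitive: 3 R 4 and 4 R 0 but not 3 R 0.
R is not serial: 0 has no R-successor.
(A) axiom T: valid iff R is reflexive. R is not reflexive — not valid.
(B) axiom D: valid iff R is serial. R is not serial — not valid.
(C) [R](q → r) → ([R]q → [R]r) is the K axiom; it holds on all frames — valid.
(D) axiom 4: valid iff R is transitive. R is not transitive — not valid.

C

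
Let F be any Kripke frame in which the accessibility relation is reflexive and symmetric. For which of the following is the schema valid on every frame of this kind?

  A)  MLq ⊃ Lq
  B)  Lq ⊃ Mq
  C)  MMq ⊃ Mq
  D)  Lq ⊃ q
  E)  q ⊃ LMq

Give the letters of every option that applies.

B, D, E

Reflexive relations are serial.
(A) the dual of axiom 5: valid iff R is euclidean. Such an R need not be euclidean — not valid.
(B) axiom D: valid iff R is serial. Every such R is serial — valid.
(C) the dual of axiom 4: valid iff R is transitive. Such an R need not be transitive — not valid.
(D) axiom T: valid iff R is reflexive. Every such R is reflexive — valid.
(E) q ⊃ LMq is axiom B; it is valid on a frame exactly when R is symmetric. Every such R is symmetric, so valid.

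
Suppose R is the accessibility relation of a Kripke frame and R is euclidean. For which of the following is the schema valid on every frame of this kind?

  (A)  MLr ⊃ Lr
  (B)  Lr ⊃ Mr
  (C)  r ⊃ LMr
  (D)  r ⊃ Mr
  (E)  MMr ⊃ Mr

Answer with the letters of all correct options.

(A) MLr ⊃ Lr is the dual of axiom 5, which corresponds to the euclidean property. Every such R is euclidean — valid.
(B) Lr ⊃ Mr is axiom D, which corresponds to seriality. Such an R need not be serial — not valid.
(C) r ⊃ LMr (axiom B) characterises the symmetric frames. Such an R need not be symmetric — not valid.
(D) r ⊃ Mr is the dual of axiom T; it is valid on a frame exactly when R is reflexive. Such an R need not be reflexive, so not valid.
(E) MMr ⊃ Mr is the dual of axiom 4; it is valid on a frame exactly when R is transitive. Such an R need not be transitive, so not valid.

A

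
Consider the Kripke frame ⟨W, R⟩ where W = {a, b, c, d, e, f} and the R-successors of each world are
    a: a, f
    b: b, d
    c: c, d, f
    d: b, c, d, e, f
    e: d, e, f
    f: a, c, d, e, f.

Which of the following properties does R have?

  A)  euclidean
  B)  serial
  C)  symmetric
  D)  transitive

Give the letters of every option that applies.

B, C

(A) not euclidean: d R b and d R c but not b R c.
(B) serial: every world has an R-successor.
(C) symmetric: every R-edge is matched by its reverse.
(D) not transitive: a R f and f R c but not a R c.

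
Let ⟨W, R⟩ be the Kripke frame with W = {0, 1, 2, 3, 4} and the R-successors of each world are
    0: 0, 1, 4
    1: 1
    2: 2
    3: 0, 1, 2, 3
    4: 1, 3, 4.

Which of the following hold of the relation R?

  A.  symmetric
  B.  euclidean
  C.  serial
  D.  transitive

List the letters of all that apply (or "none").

C

(A) not symmetric: 0 R 1 but not 1 R 0.
(B) not euclidean: 0 R 1 and 0 R 0 but not 1 R 0.
(C) serial: every world has an R-successor.
(D) not transitive: 0 R 4 and 4 R 3 but not 0 R 3.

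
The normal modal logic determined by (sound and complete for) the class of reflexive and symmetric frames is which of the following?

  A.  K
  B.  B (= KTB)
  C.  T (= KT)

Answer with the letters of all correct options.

(A) K is determined by the class of arbitrary frames.
(B) B (= KTB) is determined by exactly this class.
(C) T (= KT) is determined by the class of reflexive frames.

B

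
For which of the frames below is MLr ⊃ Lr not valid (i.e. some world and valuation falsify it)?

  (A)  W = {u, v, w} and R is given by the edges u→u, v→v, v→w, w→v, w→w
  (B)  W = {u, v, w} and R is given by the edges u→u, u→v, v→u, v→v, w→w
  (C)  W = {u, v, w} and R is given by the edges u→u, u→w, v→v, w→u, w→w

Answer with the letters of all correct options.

none

The schema MLr ⊃ Lr is the dual of axiom 5; it is valid on a frame iff R is euclidean.
(A) R is euclidean (any two R-successors of the same world are R-related), so the schema is valid here.
(B) R is euclidean (any two R-successors of the same world are R-related), so the schema is valid here.
(C) R is euclidean (any two R-successors of the same world are R-related), so the schema is valid here.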